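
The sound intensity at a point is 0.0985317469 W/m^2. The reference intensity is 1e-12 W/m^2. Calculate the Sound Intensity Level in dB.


Given values:
  I = 0.0985317469 W/m^2
  I_ref = 1e-12 W/m^2
Formula: SIL = 10 * log10(I / I_ref)
Compute ratio: I / I_ref = 98531746900
Compute log10: log10(98531746900) = 10.993576
Multiply: SIL = 10 * 10.993576 = 109.94

109.94 dB


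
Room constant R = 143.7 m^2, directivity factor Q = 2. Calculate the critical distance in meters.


Given values:
  R = 143.7 m^2, Q = 2
Formula: d_c = 0.141 * sqrt(Q * R)
Compute Q * R = 2 * 143.7 = 287.4
Compute sqrt(287.4) = 16.9529
d_c = 0.141 * 16.9529 = 2.39

2.39 m


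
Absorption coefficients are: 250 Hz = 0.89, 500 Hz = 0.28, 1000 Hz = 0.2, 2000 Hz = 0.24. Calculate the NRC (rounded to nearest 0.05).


Given values:
  a_250 = 0.89, a_500 = 0.28
  a_1000 = 0.2, a_2000 = 0.24
Formula: NRC = (a250 + a500 + a1000 + a2000) / 4
Sum = 0.89 + 0.28 + 0.2 + 0.24 = 1.61
NRC = 1.61 / 4 = 0.4025
Rounded to nearest 0.05: 0.4

0.4


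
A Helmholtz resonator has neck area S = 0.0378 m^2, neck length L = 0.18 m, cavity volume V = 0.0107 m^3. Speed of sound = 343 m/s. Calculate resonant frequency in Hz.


Given values:
  S = 0.0378 m^2, L = 0.18 m, V = 0.0107 m^3, c = 343 m/s
Formula: f = (c / (2*pi)) * sqrt(S / (V * L))
Compute V * L = 0.0107 * 0.18 = 0.001926
Compute S / (V * L) = 0.0378 / 0.001926 = 19.6262
Compute sqrt(19.6262) = 4.430147
Compute c / (2*pi) = 343 / 6.283185 = 54.590148
f = 54.590148 * 4.430147 = 241.84

241.84 Hz


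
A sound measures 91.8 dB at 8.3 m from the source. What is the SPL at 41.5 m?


Given values:
  SPL1 = 91.8 dB, r1 = 8.3 m, r2 = 41.5 m
Formula: SPL2 = SPL1 - 20 * log10(r2 / r1)
Compute ratio: r2 / r1 = 41.5 / 8.3 = 5.0
Compute log10: log10(5.0) = 0.69897
Compute drop: 20 * 0.69897 = 13.9794
SPL2 = 91.8 - 13.9794 = 77.82

77.82 dB


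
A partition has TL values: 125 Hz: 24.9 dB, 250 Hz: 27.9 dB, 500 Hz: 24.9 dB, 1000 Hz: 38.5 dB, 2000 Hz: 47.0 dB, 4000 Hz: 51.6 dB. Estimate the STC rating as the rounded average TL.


Given TL values at each frequency:
  125 Hz: 24.9 dB
  250 Hz: 27.9 dB
  500 Hz: 24.9 dB
  1000 Hz: 38.5 dB
  2000 Hz: 47.0 dB
  4000 Hz: 51.6 dB
Formula: STC ~ round(average of TL values)
Sum = 24.9 + 27.9 + 24.9 + 38.5 + 47.0 + 51.6 = 214.8
Average = 214.8 / 6 = 35.8
Rounded: 36

36


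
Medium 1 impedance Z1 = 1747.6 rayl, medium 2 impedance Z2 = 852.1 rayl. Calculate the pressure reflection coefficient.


Given values:
  Z1 = 1747.6 rayl, Z2 = 852.1 rayl
Formula: R = (Z2 - Z1) / (Z2 + Z1)
Numerator: Z2 - Z1 = 852.1 - 1747.6 = -895.5
Denominator: Z2 + Z1 = 852.1 + 1747.6 = 2599.7
R = -895.5 / 2599.7 = -0.3445

-0.3445


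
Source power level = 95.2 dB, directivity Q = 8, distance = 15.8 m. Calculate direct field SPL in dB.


Given values:
  Lw = 95.2 dB, Q = 8, r = 15.8 m
Formula: SPL = Lw + 10 * log10(Q / (4 * pi * r^2))
Compute 4 * pi * r^2 = 4 * pi * 15.8^2 = 3137.0688
Compute Q / denom = 8 / 3137.0688 = 0.00255015
Compute 10 * log10(0.00255015) = -25.9343
SPL = 95.2 + (-25.9343) = 69.27

69.27 dB


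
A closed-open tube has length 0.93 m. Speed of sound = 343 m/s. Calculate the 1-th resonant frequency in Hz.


Given values:
  Tube type: closed-open, L = 0.93 m, c = 343 m/s, n = 1
Formula: f_n = (2n - 1) * c / (4 * L)
Compute 2n - 1 = 2*1 - 1 = 1
Compute 4 * L = 4 * 0.93 = 3.72
f = 1 * 343 / 3.72
f = 92.2

92.2 Hz


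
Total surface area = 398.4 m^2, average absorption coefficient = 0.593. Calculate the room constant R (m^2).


Given values:
  S = 398.4 m^2, alpha = 0.593
Formula: R = S * alpha / (1 - alpha)
Numerator: 398.4 * 0.593 = 236.2512
Denominator: 1 - 0.593 = 0.407
R = 236.2512 / 0.407 = 580.47

580.47 m^2


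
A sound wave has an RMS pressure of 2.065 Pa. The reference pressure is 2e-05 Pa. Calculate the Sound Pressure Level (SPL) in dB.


Given values:
  p = 2.065 Pa
  p_ref = 2e-05 Pa
Formula: SPL = 20 * log10(p / p_ref)
Compute ratio: p / p_ref = 2.065 / 2e-05 = 103250
Compute log10: log10(103250) = 5.01389
Multiply: SPL = 20 * 5.01389 = 100.28

100.28 dB


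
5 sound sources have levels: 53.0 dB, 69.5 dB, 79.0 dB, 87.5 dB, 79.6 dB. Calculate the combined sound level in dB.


Formula: L_total = 10 * log10( sum(10^(Li/10)) )
  Source 1: 10^(53.0/10) = 199526.2315
  Source 2: 10^(69.5/10) = 8912509.3813
  Source 3: 10^(79.0/10) = 79432823.4724
  Source 4: 10^(87.5/10) = 562341325.1903
  Source 5: 10^(79.6/10) = 91201083.9356
Sum of linear values = 742087268.2111
L_total = 10 * log10(742087268.2111) = 88.7

88.7 dB


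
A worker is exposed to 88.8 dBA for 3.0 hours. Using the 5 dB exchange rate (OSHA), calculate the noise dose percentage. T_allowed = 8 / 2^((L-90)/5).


Given values:
  L = 88.8 dBA, T = 3.0 hours
Formula: T_allowed = 8 / 2^((L - 90) / 5)
Compute exponent: (88.8 - 90) / 5 = -0.24
Compute 2^(-0.24) = 0.846745
T_allowed = 8 / 0.846745 = 9.447945 hours
Dose = (T / T_allowed) * 100
Dose = (3.0 / 9.447945) * 100 = 31.75

31.75 %


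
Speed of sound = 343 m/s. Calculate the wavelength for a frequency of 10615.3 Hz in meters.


Given values:
  c = 343 m/s, f = 10615.3 Hz
Formula: lambda = c / f
lambda = 343 / 10615.3
lambda = 0.0323

0.0323 m


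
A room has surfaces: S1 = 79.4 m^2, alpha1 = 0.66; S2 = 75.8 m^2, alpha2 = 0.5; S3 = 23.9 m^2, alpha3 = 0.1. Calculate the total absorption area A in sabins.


Given surfaces:
  Surface 1: 79.4 * 0.66 = 52.404
  Surface 2: 75.8 * 0.5 = 37.9
  Surface 3: 23.9 * 0.1 = 2.39
Formula: A = sum(Si * alpha_i)
A = 52.404 + 37.9 + 2.39
A = 92.69

92.69 sabins


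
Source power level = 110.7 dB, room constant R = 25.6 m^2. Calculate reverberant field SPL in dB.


Given values:
  Lw = 110.7 dB, R = 25.6 m^2
Formula: SPL = Lw + 10 * log10(4 / R)
Compute 4 / R = 4 / 25.6 = 0.15625
Compute 10 * log10(0.15625) = -8.0618
SPL = 110.7 + (-8.0618) = 102.64

102.64 dB


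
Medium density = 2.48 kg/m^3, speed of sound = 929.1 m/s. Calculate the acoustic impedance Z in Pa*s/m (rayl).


Given values:
  rho = 2.48 kg/m^3
  c = 929.1 m/s
Formula: Z = rho * c
Z = 2.48 * 929.1
Z = 2304.17

2304.17 rayl


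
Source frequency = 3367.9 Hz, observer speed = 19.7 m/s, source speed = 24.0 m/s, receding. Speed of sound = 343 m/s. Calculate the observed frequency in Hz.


Given values:
  f_s = 3367.9 Hz, v_o = 19.7 m/s, v_s = 24.0 m/s
  Direction: receding
Formula: f_o = f_s * (c - v_o) / (c + v_s)
Numerator: c - v_o = 343 - 19.7 = 323.3
Denominator: c + v_s = 343 + 24.0 = 367.0
f_o = 3367.9 * 323.3 / 367.0 = 2966.87

2966.87 Hz


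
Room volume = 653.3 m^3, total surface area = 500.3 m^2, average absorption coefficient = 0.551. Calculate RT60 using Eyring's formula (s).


Given values:
  V = 653.3 m^3, S = 500.3 m^2, alpha = 0.551
Formula: RT60 = 0.161 * V / (-S * ln(1 - alpha))
Compute ln(1 - 0.551) = ln(0.449) = -0.800732
Denominator: -500.3 * -0.800732 = 400.6062
Numerator: 0.161 * 653.3 = 105.1813
RT60 = 105.1813 / 400.6062 = 0.263

0.263 s


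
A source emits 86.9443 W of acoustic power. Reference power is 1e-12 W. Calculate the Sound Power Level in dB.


Given values:
  W = 86.9443 W
  W_ref = 1e-12 W
Formula: SWL = 10 * log10(W / W_ref)
Compute ratio: W / W_ref = 86944300000000
Compute log10: log10(86944300000000) = 13.939241
Multiply: SWL = 10 * 13.939241 = 139.39

139.39 dB


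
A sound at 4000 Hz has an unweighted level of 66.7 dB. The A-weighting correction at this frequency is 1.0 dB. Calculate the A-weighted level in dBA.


Given values:
  SPL = 66.7 dB
  A-weighting at 4000 Hz = 1.0 dB
Formula: L_A = SPL + A_weight
L_A = 66.7 + (1.0)
L_A = 67.7

67.7 dBA


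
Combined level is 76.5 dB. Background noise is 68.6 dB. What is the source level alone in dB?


Given values:
  L_total = 76.5 dB, L_bg = 68.6 dB
Formula: L_source = 10 * log10(10^(L_total/10) - 10^(L_bg/10))
Convert to linear:
  10^(76.5/10) = 44668359.2151
  10^(68.6/10) = 7244359.6007
Difference: 44668359.2151 - 7244359.6007 = 37423999.6144
L_source = 10 * log10(37423999.6144) = 75.73

75.73 dB


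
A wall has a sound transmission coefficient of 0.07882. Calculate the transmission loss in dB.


Given values:
  tau = 0.07882
Formula: TL = 10 * log10(1 / tau)
Compute 1 / tau = 1 / 0.07882 = 12.6871
Compute log10(12.6871) = 1.103362
TL = 10 * 1.103362 = 11.03

11.03 dB


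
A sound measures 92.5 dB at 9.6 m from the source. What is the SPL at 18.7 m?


Given values:
  SPL1 = 92.5 dB, r1 = 9.6 m, r2 = 18.7 m
Formula: SPL2 = SPL1 - 20 * log10(r2 / r1)
Compute ratio: r2 / r1 = 18.7 / 9.6 = 1.9479
Compute log10: log10(1.9479) = 0.289567
Compute drop: 20 * 0.289567 = 5.7913
SPL2 = 92.5 - 5.7913 = 86.71

86.71 dB


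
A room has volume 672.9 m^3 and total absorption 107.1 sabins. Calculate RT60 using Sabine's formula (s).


Given values:
  V = 672.9 m^3
  A = 107.1 sabins
Formula: RT60 = 0.161 * V / A
Numerator: 0.161 * 672.9 = 108.3369
RT60 = 108.3369 / 107.1 = 1.012

1.012 s


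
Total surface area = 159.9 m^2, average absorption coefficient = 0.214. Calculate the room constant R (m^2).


Given values:
  S = 159.9 m^2, alpha = 0.214
Formula: R = S * alpha / (1 - alpha)
Numerator: 159.9 * 0.214 = 34.2186
Denominator: 1 - 0.214 = 0.786
R = 34.2186 / 0.786 = 43.54

43.54 m^2


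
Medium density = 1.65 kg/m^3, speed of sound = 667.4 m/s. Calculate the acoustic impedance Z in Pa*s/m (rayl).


Given values:
  rho = 1.65 kg/m^3
  c = 667.4 m/s
Formula: Z = rho * c
Z = 1.65 * 667.4
Z = 1101.21

1101.21 rayl


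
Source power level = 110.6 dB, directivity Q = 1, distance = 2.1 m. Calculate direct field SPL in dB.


Given values:
  Lw = 110.6 dB, Q = 1, r = 2.1 m
Formula: SPL = Lw + 10 * log10(Q / (4 * pi * r^2))
Compute 4 * pi * r^2 = 4 * pi * 2.1^2 = 55.4177
Compute Q / denom = 1 / 55.4177 = 0.01804478
Compute 10 * log10(0.01804478) = -17.4365
SPL = 110.6 + (-17.4365) = 93.16

93.16 dB


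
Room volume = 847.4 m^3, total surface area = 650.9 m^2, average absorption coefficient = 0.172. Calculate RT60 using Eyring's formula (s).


Given values:
  V = 847.4 m^3, S = 650.9 m^2, alpha = 0.172
Formula: RT60 = 0.161 * V / (-S * ln(1 - alpha))
Compute ln(1 - 0.172) = ln(0.828) = -0.188742
Denominator: -650.9 * -0.188742 = 122.8522
Numerator: 0.161 * 847.4 = 136.4314
RT60 = 136.4314 / 122.8522 = 1.111

1.111 s


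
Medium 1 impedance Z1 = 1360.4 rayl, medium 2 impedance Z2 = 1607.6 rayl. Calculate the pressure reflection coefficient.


Given values:
  Z1 = 1360.4 rayl, Z2 = 1607.6 rayl
Formula: R = (Z2 - Z1) / (Z2 + Z1)
Numerator: Z2 - Z1 = 1607.6 - 1360.4 = 247.2
Denominator: Z2 + Z1 = 1607.6 + 1360.4 = 2968.0
R = 247.2 / 2968.0 = 0.0833

0.0833


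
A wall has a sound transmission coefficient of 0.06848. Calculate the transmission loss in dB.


Given values:
  tau = 0.06848
Formula: TL = 10 * log10(1 / tau)
Compute 1 / tau = 1 / 0.06848 = 14.6028
Compute log10(14.6028) = 1.164436
TL = 10 * 1.164436 = 11.64

11.64 dB


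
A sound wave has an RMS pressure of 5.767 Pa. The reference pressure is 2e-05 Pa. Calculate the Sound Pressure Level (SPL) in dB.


Given values:
  p = 5.767 Pa
  p_ref = 2e-05 Pa
Formula: SPL = 20 * log10(p / p_ref)
Compute ratio: p / p_ref = 5.767 / 2e-05 = 288350
Compute log10: log10(288350) = 5.45992
Multiply: SPL = 20 * 5.45992 = 109.2

109.2 dB


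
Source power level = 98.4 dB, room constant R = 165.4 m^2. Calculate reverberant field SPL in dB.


Given values:
  Lw = 98.4 dB, R = 165.4 m^2
Formula: SPL = Lw + 10 * log10(4 / R)
Compute 4 / R = 4 / 165.4 = 0.024184
Compute 10 * log10(0.024184) = -16.1647
SPL = 98.4 + (-16.1647) = 82.24

82.24 dB


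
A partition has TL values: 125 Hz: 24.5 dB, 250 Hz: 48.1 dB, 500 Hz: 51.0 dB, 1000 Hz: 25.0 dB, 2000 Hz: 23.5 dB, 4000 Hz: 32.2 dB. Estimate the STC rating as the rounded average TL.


Given TL values at each frequency:
  125 Hz: 24.5 dB
  250 Hz: 48.1 dB
  500 Hz: 51.0 dB
  1000 Hz: 25.0 dB
  2000 Hz: 23.5 dB
  4000 Hz: 32.2 dB
Formula: STC ~ round(average of TL values)
Sum = 24.5 + 48.1 + 51.0 + 25.0 + 23.5 + 32.2 = 204.3
Average = 204.3 / 6 = 34.05
Rounded: 34

34


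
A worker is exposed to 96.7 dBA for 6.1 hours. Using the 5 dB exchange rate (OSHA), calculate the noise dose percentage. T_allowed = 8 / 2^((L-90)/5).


Given values:
  L = 96.7 dBA, T = 6.1 hours
Formula: T_allowed = 8 / 2^((L - 90) / 5)
Compute exponent: (96.7 - 90) / 5 = 1.34
Compute 2^(1.34) = 2.531513
T_allowed = 8 / 2.531513 = 3.160165 hours
Dose = (T / T_allowed) * 100
Dose = (6.1 / 3.160165) * 100 = 193.03

193.03 %


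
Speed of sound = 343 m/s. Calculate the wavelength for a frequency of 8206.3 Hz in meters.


Given values:
  c = 343 m/s, f = 8206.3 Hz
Formula: lambda = c / f
lambda = 343 / 8206.3
lambda = 0.0418

0.0418 m


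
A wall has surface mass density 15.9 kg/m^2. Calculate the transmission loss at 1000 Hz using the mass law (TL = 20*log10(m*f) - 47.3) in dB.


Given values:
  m = 15.9 kg/m^2, f = 1000 Hz
Formula: TL = 20 * log10(m * f) - 47.3
Compute m * f = 15.9 * 1000 = 15900.0
Compute log10(15900.0) = 4.201397
Compute 20 * 4.201397 = 84.0279
TL = 84.0279 - 47.3 = 36.73

36.73 dB


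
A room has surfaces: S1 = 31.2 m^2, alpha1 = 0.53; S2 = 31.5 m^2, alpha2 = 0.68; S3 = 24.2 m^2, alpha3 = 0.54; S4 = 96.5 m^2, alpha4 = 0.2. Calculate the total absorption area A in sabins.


Given surfaces:
  Surface 1: 31.2 * 0.53 = 16.536
  Surface 2: 31.5 * 0.68 = 21.42
  Surface 3: 24.2 * 0.54 = 13.068
  Surface 4: 96.5 * 0.2 = 19.3
Formula: A = sum(Si * alpha_i)
A = 16.536 + 21.42 + 13.068 + 19.3
A = 70.32

70.32 sabins


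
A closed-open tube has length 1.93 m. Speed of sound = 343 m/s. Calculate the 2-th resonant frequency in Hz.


Given values:
  Tube type: closed-open, L = 1.93 m, c = 343 m/s, n = 2
Formula: f_n = (2n - 1) * c / (4 * L)
Compute 2n - 1 = 2*2 - 1 = 3
Compute 4 * L = 4 * 1.93 = 7.72
f = 3 * 343 / 7.72
f = 133.29

133.29 Hz


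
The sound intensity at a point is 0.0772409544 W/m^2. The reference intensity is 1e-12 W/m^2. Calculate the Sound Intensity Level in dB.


Given values:
  I = 0.0772409544 W/m^2
  I_ref = 1e-12 W/m^2
Formula: SIL = 10 * log10(I / I_ref)
Compute ratio: I / I_ref = 77240954400
Compute log10: log10(77240954400) = 10.887848
Multiply: SIL = 10 * 10.887848 = 108.88

108.88 dB


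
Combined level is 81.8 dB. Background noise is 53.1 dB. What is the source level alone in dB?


Given values:
  L_total = 81.8 dB, L_bg = 53.1 dB
Formula: L_source = 10 * log10(10^(L_total/10) - 10^(L_bg/10))
Convert to linear:
  10^(81.8/10) = 151356124.8436
  10^(53.1/10) = 204173.7945
Difference: 151356124.8436 - 204173.7945 = 151151951.0491
L_source = 10 * log10(151151951.0491) = 81.79

81.79 dB


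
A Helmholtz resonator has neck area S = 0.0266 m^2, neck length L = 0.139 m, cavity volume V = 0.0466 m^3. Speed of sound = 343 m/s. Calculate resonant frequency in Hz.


Given values:
  S = 0.0266 m^2, L = 0.139 m, V = 0.0466 m^3, c = 343 m/s
Formula: f = (c / (2*pi)) * sqrt(S / (V * L))
Compute V * L = 0.0466 * 0.139 = 0.0064774
Compute S / (V * L) = 0.0266 / 0.0064774 = 4.1066
Compute sqrt(4.1066) = 2.026475
Compute c / (2*pi) = 343 / 6.283185 = 54.590148
f = 54.590148 * 2.026475 = 110.63

110.63 Hz


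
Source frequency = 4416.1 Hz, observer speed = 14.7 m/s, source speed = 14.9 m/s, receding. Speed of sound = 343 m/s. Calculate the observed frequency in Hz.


Given values:
  f_s = 4416.1 Hz, v_o = 14.7 m/s, v_s = 14.9 m/s
  Direction: receding
Formula: f_o = f_s * (c - v_o) / (c + v_s)
Numerator: c - v_o = 343 - 14.7 = 328.3
Denominator: c + v_s = 343 + 14.9 = 357.9
f_o = 4416.1 * 328.3 / 357.9 = 4050.87

4050.87 Hz


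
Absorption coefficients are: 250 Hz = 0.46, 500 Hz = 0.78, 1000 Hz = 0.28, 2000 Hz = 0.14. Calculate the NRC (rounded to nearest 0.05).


Given values:
  a_250 = 0.46, a_500 = 0.78
  a_1000 = 0.28, a_2000 = 0.14
Formula: NRC = (a250 + a500 + a1000 + a2000) / 4
Sum = 0.46 + 0.78 + 0.28 + 0.14 = 1.66
NRC = 1.66 / 4 = 0.415
Rounded to nearest 0.05: 0.4

0.4


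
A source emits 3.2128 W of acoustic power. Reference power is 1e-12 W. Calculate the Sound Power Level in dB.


Given values:
  W = 3.2128 W
  W_ref = 1e-12 W
Formula: SWL = 10 * log10(W / W_ref)
Compute ratio: W / W_ref = 3212800000000
Compute log10: log10(3212800000000) = 12.506884
Multiply: SWL = 10 * 12.506884 = 125.07

125.07 dB


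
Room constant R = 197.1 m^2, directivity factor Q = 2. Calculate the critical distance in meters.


Given values:
  R = 197.1 m^2, Q = 2
Formula: d_c = 0.141 * sqrt(Q * R)
Compute Q * R = 2 * 197.1 = 394.2
Compute sqrt(394.2) = 19.8545
d_c = 0.141 * 19.8545 = 2.799

2.799 m


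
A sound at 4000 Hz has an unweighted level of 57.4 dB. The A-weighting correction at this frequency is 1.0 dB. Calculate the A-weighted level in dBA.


Given values:
  SPL = 57.4 dB
  A-weighting at 4000 Hz = 1.0 dB
Formula: L_A = SPL + A_weight
L_A = 57.4 + (1.0)
L_A = 58.4

58.4 dBA


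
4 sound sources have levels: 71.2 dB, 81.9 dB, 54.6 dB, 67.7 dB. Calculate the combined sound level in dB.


Formula: L_total = 10 * log10( sum(10^(Li/10)) )
  Source 1: 10^(71.2/10) = 13182567.3856
  Source 2: 10^(81.9/10) = 154881661.8912
  Source 3: 10^(54.6/10) = 288403.1503
  Source 4: 10^(67.7/10) = 5888436.5536
Sum of linear values = 174241068.9807
L_total = 10 * log10(174241068.9807) = 82.41

82.41 dB


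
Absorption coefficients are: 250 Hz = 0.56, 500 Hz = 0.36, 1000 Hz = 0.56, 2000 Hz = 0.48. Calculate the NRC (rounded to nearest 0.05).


Given values:
  a_250 = 0.56, a_500 = 0.36
  a_1000 = 0.56, a_2000 = 0.48
Formula: NRC = (a250 + a500 + a1000 + a2000) / 4
Sum = 0.56 + 0.36 + 0.56 + 0.48 = 1.96
NRC = 1.96 / 4 = 0.49
Rounded to nearest 0.05: 0.5

0.5


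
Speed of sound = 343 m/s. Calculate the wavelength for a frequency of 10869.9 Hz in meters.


Given values:
  c = 343 m/s, f = 10869.9 Hz
Formula: lambda = c / f
lambda = 343 / 10869.9
lambda = 0.0316

0.0316 m


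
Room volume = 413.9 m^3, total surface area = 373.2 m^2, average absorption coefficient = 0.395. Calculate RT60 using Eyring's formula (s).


Given values:
  V = 413.9 m^3, S = 373.2 m^2, alpha = 0.395
Formula: RT60 = 0.161 * V / (-S * ln(1 - alpha))
Compute ln(1 - 0.395) = ln(0.605) = -0.502527
Denominator: -373.2 * -0.502527 = 187.5431
Numerator: 0.161 * 413.9 = 66.6379
RT60 = 66.6379 / 187.5431 = 0.355

0.355 s


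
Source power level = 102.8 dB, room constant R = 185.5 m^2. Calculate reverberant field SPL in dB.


Given values:
  Lw = 102.8 dB, R = 185.5 m^2
Formula: SPL = Lw + 10 * log10(4 / R)
Compute 4 / R = 4 / 185.5 = 0.021563
Compute 10 * log10(0.021563) = -16.6629
SPL = 102.8 + (-16.6629) = 86.14

86.14 dB


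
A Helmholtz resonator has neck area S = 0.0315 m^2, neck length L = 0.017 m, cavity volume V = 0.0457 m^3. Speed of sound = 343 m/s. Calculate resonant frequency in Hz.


Given values:
  S = 0.0315 m^2, L = 0.017 m, V = 0.0457 m^3, c = 343 m/s
Formula: f = (c / (2*pi)) * sqrt(S / (V * L))
Compute V * L = 0.0457 * 0.017 = 0.0007769
Compute S / (V * L) = 0.0315 / 0.0007769 = 40.5458
Compute sqrt(40.5458) = 6.367558
Compute c / (2*pi) = 343 / 6.283185 = 54.590148
f = 54.590148 * 6.367558 = 347.61

347.61 Hz


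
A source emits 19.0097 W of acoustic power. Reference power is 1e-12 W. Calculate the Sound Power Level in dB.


Given values:
  W = 19.0097 W
  W_ref = 1e-12 W
Formula: SWL = 10 * log10(W / W_ref)
Compute ratio: W / W_ref = 19009700000000
Compute log10: log10(19009700000000) = 13.278975
Multiply: SWL = 10 * 13.278975 = 132.79

132.79 dB


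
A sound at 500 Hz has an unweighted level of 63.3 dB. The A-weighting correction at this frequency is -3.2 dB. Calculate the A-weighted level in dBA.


Given values:
  SPL = 63.3 dB
  A-weighting at 500 Hz = -3.2 dB
Formula: L_A = SPL + A_weight
L_A = 63.3 + (-3.2)
L_A = 60.1

60.1 dBA


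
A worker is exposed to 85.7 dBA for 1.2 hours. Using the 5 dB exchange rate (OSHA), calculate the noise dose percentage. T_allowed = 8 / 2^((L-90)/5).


Given values:
  L = 85.7 dBA, T = 1.2 hours
Formula: T_allowed = 8 / 2^((L - 90) / 5)
Compute exponent: (85.7 - 90) / 5 = -0.86
Compute 2^(-0.86) = 0.550953
T_allowed = 8 / 0.550953 = 14.520295 hours
Dose = (T / T_allowed) * 100
Dose = (1.2 / 14.520295) * 100 = 8.26

8.26 %


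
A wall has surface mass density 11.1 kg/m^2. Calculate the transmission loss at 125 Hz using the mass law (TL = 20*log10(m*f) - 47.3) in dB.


Given values:
  m = 11.1 kg/m^2, f = 125 Hz
Formula: TL = 20 * log10(m * f) - 47.3
Compute m * f = 11.1 * 125 = 1387.5
Compute log10(1387.5) = 3.142233
Compute 20 * 3.142233 = 62.8447
TL = 62.8447 - 47.3 = 15.54

15.54 dB


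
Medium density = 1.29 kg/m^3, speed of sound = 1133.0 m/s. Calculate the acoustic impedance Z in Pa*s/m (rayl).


Given values:
  rho = 1.29 kg/m^3
  c = 1133.0 m/s
Formula: Z = rho * c
Z = 1.29 * 1133.0
Z = 1461.57

1461.57 rayl


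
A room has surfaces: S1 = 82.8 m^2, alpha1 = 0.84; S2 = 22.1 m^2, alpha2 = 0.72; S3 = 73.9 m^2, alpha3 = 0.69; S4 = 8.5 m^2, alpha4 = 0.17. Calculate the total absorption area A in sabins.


Given surfaces:
  Surface 1: 82.8 * 0.84 = 69.552
  Surface 2: 22.1 * 0.72 = 15.912
  Surface 3: 73.9 * 0.69 = 50.991
  Surface 4: 8.5 * 0.17 = 1.445
Formula: A = sum(Si * alpha_i)
A = 69.552 + 15.912 + 50.991 + 1.445
A = 137.9

137.9 sabins


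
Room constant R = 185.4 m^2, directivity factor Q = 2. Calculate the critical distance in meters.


Given values:
  R = 185.4 m^2, Q = 2
Formula: d_c = 0.141 * sqrt(Q * R)
Compute Q * R = 2 * 185.4 = 370.8
Compute sqrt(370.8) = 19.2562
d_c = 0.141 * 19.2562 = 2.715

2.715 m


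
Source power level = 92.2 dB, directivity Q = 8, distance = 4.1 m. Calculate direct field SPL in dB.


Given values:
  Lw = 92.2 dB, Q = 8, r = 4.1 m
Formula: SPL = Lw + 10 * log10(Q / (4 * pi * r^2))
Compute 4 * pi * r^2 = 4 * pi * 4.1^2 = 211.2407
Compute Q / denom = 8 / 211.2407 = 0.03787149
Compute 10 * log10(0.03787149) = -14.2169
SPL = 92.2 + (-14.2169) = 77.98

77.98 dB


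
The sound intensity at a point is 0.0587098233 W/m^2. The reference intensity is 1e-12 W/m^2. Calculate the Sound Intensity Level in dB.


Given values:
  I = 0.0587098233 W/m^2
  I_ref = 1e-12 W/m^2
Formula: SIL = 10 * log10(I / I_ref)
Compute ratio: I / I_ref = 58709823300
Compute log10: log10(58709823300) = 10.768711
Multiply: SIL = 10 * 10.768711 = 107.69

107.69 dB


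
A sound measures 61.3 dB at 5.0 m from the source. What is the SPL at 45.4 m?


Given values:
  SPL1 = 61.3 dB, r1 = 5.0 m, r2 = 45.4 m
Formula: SPL2 = SPL1 - 20 * log10(r2 / r1)
Compute ratio: r2 / r1 = 45.4 / 5.0 = 9.08
Compute log10: log10(9.08) = 0.958086
Compute drop: 20 * 0.958086 = 19.1617
SPL2 = 61.3 - 19.1617 = 42.14

42.14 dB


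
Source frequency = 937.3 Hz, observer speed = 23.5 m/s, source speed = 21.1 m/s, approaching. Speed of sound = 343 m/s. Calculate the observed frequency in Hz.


Given values:
  f_s = 937.3 Hz, v_o = 23.5 m/s, v_s = 21.1 m/s
  Direction: approaching
Formula: f_o = f_s * (c + v_o) / (c - v_s)
Numerator: c + v_o = 343 + 23.5 = 366.5
Denominator: c - v_s = 343 - 21.1 = 321.9
f_o = 937.3 * 366.5 / 321.9 = 1067.17

1067.17 Hz


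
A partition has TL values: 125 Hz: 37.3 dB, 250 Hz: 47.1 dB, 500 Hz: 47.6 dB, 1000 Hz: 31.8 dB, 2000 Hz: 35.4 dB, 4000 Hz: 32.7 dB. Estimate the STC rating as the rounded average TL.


Given TL values at each frequency:
  125 Hz: 37.3 dB
  250 Hz: 47.1 dB
  500 Hz: 47.6 dB
  1000 Hz: 31.8 dB
  2000 Hz: 35.4 dB
  4000 Hz: 32.7 dB
Formula: STC ~ round(average of TL values)
Sum = 37.3 + 47.1 + 47.6 + 31.8 + 35.4 + 32.7 = 231.9
Average = 231.9 / 6 = 38.65
Rounded: 39

39


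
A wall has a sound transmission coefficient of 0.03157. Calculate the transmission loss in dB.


Given values:
  tau = 0.03157
Formula: TL = 10 * log10(1 / tau)
Compute 1 / tau = 1 / 0.03157 = 31.6756
Compute log10(31.6756) = 1.500725
TL = 10 * 1.500725 = 15.01

15.01 dB


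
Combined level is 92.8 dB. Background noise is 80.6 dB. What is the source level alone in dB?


Given values:
  L_total = 92.8 dB, L_bg = 80.6 dB
Formula: L_source = 10 * log10(10^(L_total/10) - 10^(L_bg/10))
Convert to linear:
  10^(92.8/10) = 1905460717.9632
  10^(80.6/10) = 114815362.1497
Difference: 1905460717.9632 - 114815362.1497 = 1790645355.8135
L_source = 10 * log10(1790645355.8135) = 92.53

92.53 dB


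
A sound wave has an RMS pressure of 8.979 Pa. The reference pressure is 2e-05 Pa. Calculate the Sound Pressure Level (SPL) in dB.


Given values:
  p = 8.979 Pa
  p_ref = 2e-05 Pa
Formula: SPL = 20 * log10(p / p_ref)
Compute ratio: p / p_ref = 8.979 / 2e-05 = 448950
Compute log10: log10(448950) = 5.652198
Multiply: SPL = 20 * 5.652198 = 113.04

113.04 dB


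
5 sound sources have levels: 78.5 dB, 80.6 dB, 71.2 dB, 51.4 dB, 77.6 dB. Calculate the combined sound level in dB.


Formula: L_total = 10 * log10( sum(10^(Li/10)) )
  Source 1: 10^(78.5/10) = 70794578.4384
  Source 2: 10^(80.6/10) = 114815362.1497
  Source 3: 10^(71.2/10) = 13182567.3856
  Source 4: 10^(51.4/10) = 138038.4265
  Source 5: 10^(77.6/10) = 57543993.7337
Sum of linear values = 256474540.1339
L_total = 10 * log10(256474540.1339) = 84.09

84.09 dB


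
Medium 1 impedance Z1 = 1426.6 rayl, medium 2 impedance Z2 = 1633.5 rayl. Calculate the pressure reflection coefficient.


Given values:
  Z1 = 1426.6 rayl, Z2 = 1633.5 rayl
Formula: R = (Z2 - Z1) / (Z2 + Z1)
Numerator: Z2 - Z1 = 1633.5 - 1426.6 = 206.9
Denominator: Z2 + Z1 = 1633.5 + 1426.6 = 3060.1
R = 206.9 / 3060.1 = 0.0676

0.0676


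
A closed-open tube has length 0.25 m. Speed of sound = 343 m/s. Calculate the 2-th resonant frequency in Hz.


Given values:
  Tube type: closed-open, L = 0.25 m, c = 343 m/s, n = 2
Formula: f_n = (2n - 1) * c / (4 * L)
Compute 2n - 1 = 2*2 - 1 = 3
Compute 4 * L = 4 * 0.25 = 1.0
f = 3 * 343 / 1.0
f = 1029.0

1029.0 Hz


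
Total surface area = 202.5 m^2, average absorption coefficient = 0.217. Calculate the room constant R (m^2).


Given values:
  S = 202.5 m^2, alpha = 0.217
Formula: R = S * alpha / (1 - alpha)
Numerator: 202.5 * 0.217 = 43.9425
Denominator: 1 - 0.217 = 0.783
R = 43.9425 / 0.783 = 56.12

56.12 m^2


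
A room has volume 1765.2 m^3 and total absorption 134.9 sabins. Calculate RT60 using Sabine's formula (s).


Given values:
  V = 1765.2 m^3
  A = 134.9 sabins
Formula: RT60 = 0.161 * V / A
Numerator: 0.161 * 1765.2 = 284.1972
RT60 = 284.1972 / 134.9 = 2.107

2.107 s


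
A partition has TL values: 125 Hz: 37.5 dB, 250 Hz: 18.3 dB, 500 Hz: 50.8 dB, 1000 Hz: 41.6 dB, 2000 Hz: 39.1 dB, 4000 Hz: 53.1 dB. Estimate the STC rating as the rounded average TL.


Given TL values at each frequency:
  125 Hz: 37.5 dB
  250 Hz: 18.3 dB
  500 Hz: 50.8 dB
  1000 Hz: 41.6 dB
  2000 Hz: 39.1 dB
  4000 Hz: 53.1 dB
Formula: STC ~ round(average of TL values)
Sum = 37.5 + 18.3 + 50.8 + 41.6 + 39.1 + 53.1 = 240.4
Average = 240.4 / 6 = 40.07
Rounded: 40

40


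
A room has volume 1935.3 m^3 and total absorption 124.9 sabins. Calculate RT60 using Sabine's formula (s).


Given values:
  V = 1935.3 m^3
  A = 124.9 sabins
Formula: RT60 = 0.161 * V / A
Numerator: 0.161 * 1935.3 = 311.5833
RT60 = 311.5833 / 124.9 = 2.495

2.495 s


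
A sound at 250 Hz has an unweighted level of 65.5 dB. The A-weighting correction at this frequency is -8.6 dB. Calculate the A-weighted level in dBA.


Given values:
  SPL = 65.5 dB
  A-weighting at 250 Hz = -8.6 dB
Formula: L_A = SPL + A_weight
L_A = 65.5 + (-8.6)
L_A = 56.9

56.9 dBA


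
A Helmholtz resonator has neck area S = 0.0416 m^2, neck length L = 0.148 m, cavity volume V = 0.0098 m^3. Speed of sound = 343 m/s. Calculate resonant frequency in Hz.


Given values:
  S = 0.0416 m^2, L = 0.148 m, V = 0.0098 m^3, c = 343 m/s
Formula: f = (c / (2*pi)) * sqrt(S / (V * L))
Compute V * L = 0.0098 * 0.148 = 0.0014504
Compute S / (V * L) = 0.0416 / 0.0014504 = 28.6817
Compute sqrt(28.6817) = 5.35553
Compute c / (2*pi) = 343 / 6.283185 = 54.590148
f = 54.590148 * 5.35553 = 292.36

292.36 Hz


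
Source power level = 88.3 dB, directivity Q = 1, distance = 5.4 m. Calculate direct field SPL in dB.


Given values:
  Lw = 88.3 dB, Q = 1, r = 5.4 m
Formula: SPL = Lw + 10 * log10(Q / (4 * pi * r^2))
Compute 4 * pi * r^2 = 4 * pi * 5.4^2 = 366.4354
Compute Q / denom = 1 / 366.4354 = 0.00272899
Compute 10 * log10(0.00272899) = -25.64
SPL = 88.3 + (-25.64) = 62.66

62.66 dB


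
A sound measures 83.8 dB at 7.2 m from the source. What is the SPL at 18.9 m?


Given values:
  SPL1 = 83.8 dB, r1 = 7.2 m, r2 = 18.9 m
Formula: SPL2 = SPL1 - 20 * log10(r2 / r1)
Compute ratio: r2 / r1 = 18.9 / 7.2 = 2.625
Compute log10: log10(2.625) = 0.419129
Compute drop: 20 * 0.419129 = 8.3826
SPL2 = 83.8 - 8.3826 = 75.42

75.42 dB


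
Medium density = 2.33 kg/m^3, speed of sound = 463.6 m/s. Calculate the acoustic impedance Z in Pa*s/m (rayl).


Given values:
  rho = 2.33 kg/m^3
  c = 463.6 m/s
Formula: Z = rho * c
Z = 2.33 * 463.6
Z = 1080.19

1080.19 rayl


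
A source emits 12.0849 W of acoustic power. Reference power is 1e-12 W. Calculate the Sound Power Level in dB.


Given values:
  W = 12.0849 W
  W_ref = 1e-12 W
Formula: SWL = 10 * log10(W / W_ref)
Compute ratio: W / W_ref = 12084900000000
Compute log10: log10(12084900000000) = 13.082243
Multiply: SWL = 10 * 13.082243 = 130.82

130.82 dB


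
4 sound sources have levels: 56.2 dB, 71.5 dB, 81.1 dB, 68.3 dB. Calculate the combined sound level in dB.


Formula: L_total = 10 * log10( sum(10^(Li/10)) )
  Source 1: 10^(56.2/10) = 416869.3835
  Source 2: 10^(71.5/10) = 14125375.4462
  Source 3: 10^(81.1/10) = 128824955.1693
  Source 4: 10^(68.3/10) = 6760829.7539
Sum of linear values = 150128029.7529
L_total = 10 * log10(150128029.7529) = 81.76

81.76 dB


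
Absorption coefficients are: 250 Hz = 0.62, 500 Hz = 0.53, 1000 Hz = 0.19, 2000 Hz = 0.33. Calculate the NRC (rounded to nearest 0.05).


Given values:
  a_250 = 0.62, a_500 = 0.53
  a_1000 = 0.19, a_2000 = 0.33
Formula: NRC = (a250 + a500 + a1000 + a2000) / 4
Sum = 0.62 + 0.53 + 0.19 + 0.33 = 1.67
NRC = 1.67 / 4 = 0.4175
Rounded to nearest 0.05: 0.4

0.4


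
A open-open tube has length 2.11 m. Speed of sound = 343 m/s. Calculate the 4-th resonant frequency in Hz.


Given values:
  Tube type: open-open, L = 2.11 m, c = 343 m/s, n = 4
Formula: f_n = n * c / (2 * L)
Compute 2 * L = 2 * 2.11 = 4.22
f = 4 * 343 / 4.22
f = 325.12

325.12 Hz


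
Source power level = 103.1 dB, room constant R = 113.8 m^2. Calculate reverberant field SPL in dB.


Given values:
  Lw = 103.1 dB, R = 113.8 m^2
Formula: SPL = Lw + 10 * log10(4 / R)
Compute 4 / R = 4 / 113.8 = 0.035149
Compute 10 * log10(0.035149) = -14.5409
SPL = 103.1 + (-14.5409) = 88.56

88.56 dB


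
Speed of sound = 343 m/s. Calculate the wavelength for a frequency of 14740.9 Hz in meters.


Given values:
  c = 343 m/s, f = 14740.9 Hz
Formula: lambda = c / f
lambda = 343 / 14740.9
lambda = 0.0233

0.0233 m


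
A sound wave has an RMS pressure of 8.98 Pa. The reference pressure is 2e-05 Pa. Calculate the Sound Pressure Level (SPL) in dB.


Given values:
  p = 8.98 Pa
  p_ref = 2e-05 Pa
Formula: SPL = 20 * log10(p / p_ref)
Compute ratio: p / p_ref = 8.98 / 2e-05 = 449000
Compute log10: log10(449000) = 5.652246
Multiply: SPL = 20 * 5.652246 = 113.04

113.04 dB


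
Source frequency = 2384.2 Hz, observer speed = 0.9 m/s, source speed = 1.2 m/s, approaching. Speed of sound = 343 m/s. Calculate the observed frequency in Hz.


Given values:
  f_s = 2384.2 Hz, v_o = 0.9 m/s, v_s = 1.2 m/s
  Direction: approaching
Formula: f_o = f_s * (c + v_o) / (c - v_s)
Numerator: c + v_o = 343 + 0.9 = 343.9
Denominator: c - v_s = 343 - 1.2 = 341.8
f_o = 2384.2 * 343.9 / 341.8 = 2398.85

2398.85 Hz


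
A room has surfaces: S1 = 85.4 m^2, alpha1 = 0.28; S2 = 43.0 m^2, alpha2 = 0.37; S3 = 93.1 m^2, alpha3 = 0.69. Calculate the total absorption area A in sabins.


Given surfaces:
  Surface 1: 85.4 * 0.28 = 23.912
  Surface 2: 43.0 * 0.37 = 15.91
  Surface 3: 93.1 * 0.69 = 64.239
Formula: A = sum(Si * alpha_i)
A = 23.912 + 15.91 + 64.239
A = 104.06

104.06 sabins


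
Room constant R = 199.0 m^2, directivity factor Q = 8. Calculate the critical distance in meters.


Given values:
  R = 199.0 m^2, Q = 8
Formula: d_c = 0.141 * sqrt(Q * R)
Compute Q * R = 8 * 199.0 = 1592.0
Compute sqrt(1592.0) = 39.8999
d_c = 0.141 * 39.8999 = 5.626

5.626 m


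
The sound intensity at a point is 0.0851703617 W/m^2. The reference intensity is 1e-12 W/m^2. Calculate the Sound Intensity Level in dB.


Given values:
  I = 0.0851703617 W/m^2
  I_ref = 1e-12 W/m^2
Formula: SIL = 10 * log10(I / I_ref)
Compute ratio: I / I_ref = 85170361700
Compute log10: log10(85170361700) = 10.930288
Multiply: SIL = 10 * 10.930288 = 109.3

109.3 dB


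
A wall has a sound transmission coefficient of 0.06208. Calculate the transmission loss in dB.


Given values:
  tau = 0.06208
Formula: TL = 10 * log10(1 / tau)
Compute 1 / tau = 1 / 0.06208 = 16.1082
Compute log10(16.1082) = 1.207047
TL = 10 * 1.207047 = 12.07

12.07 dB


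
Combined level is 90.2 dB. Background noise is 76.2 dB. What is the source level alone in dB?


Given values:
  L_total = 90.2 dB, L_bg = 76.2 dB
Formula: L_source = 10 * log10(10^(L_total/10) - 10^(L_bg/10))
Convert to linear:
  10^(90.2/10) = 1047128548.0509
  10^(76.2/10) = 41686938.347
Difference: 1047128548.0509 - 41686938.347 = 1005441609.7039
L_source = 10 * log10(1005441609.7039) = 90.02

90.02 dB


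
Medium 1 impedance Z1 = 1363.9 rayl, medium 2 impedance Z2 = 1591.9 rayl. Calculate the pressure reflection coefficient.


Given values:
  Z1 = 1363.9 rayl, Z2 = 1591.9 rayl
Formula: R = (Z2 - Z1) / (Z2 + Z1)
Numerator: Z2 - Z1 = 1591.9 - 1363.9 = 228.0
Denominator: Z2 + Z1 = 1591.9 + 1363.9 = 2955.8
R = 228.0 / 2955.8 = 0.0771

0.0771


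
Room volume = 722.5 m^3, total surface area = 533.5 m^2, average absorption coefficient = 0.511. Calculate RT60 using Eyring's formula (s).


Given values:
  V = 722.5 m^3, S = 533.5 m^2, alpha = 0.511
Formula: RT60 = 0.161 * V / (-S * ln(1 - alpha))
Compute ln(1 - 0.511) = ln(0.489) = -0.715393
Denominator: -533.5 * -0.715393 = 381.6622
Numerator: 0.161 * 722.5 = 116.3225
RT60 = 116.3225 / 381.6622 = 0.305

0.305 s


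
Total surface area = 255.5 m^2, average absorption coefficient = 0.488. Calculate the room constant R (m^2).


Given values:
  S = 255.5 m^2, alpha = 0.488
Formula: R = S * alpha / (1 - alpha)
Numerator: 255.5 * 0.488 = 124.684
Denominator: 1 - 0.488 = 0.512
R = 124.684 / 0.512 = 243.52

243.52 m^2


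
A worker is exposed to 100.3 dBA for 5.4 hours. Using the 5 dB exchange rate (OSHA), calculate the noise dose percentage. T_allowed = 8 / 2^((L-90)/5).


Given values:
  L = 100.3 dBA, T = 5.4 hours
Formula: T_allowed = 8 / 2^((L - 90) / 5)
Compute exponent: (100.3 - 90) / 5 = 2.06
Compute 2^(2.06) = 4.169863
T_allowed = 8 / 4.169863 = 1.918528 hours
Dose = (T / T_allowed) * 100
Dose = (5.4 / 1.918528) * 100 = 281.47

281.47 %


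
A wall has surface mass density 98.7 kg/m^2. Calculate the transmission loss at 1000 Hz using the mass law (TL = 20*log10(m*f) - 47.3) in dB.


Given values:
  m = 98.7 kg/m^2, f = 1000 Hz
Formula: TL = 20 * log10(m * f) - 47.3
Compute m * f = 98.7 * 1000 = 98700.0
Compute log10(98700.0) = 4.994317
Compute 20 * 4.994317 = 99.8863
TL = 99.8863 - 47.3 = 52.59

52.59 dB


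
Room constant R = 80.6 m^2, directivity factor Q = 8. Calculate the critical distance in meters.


Given values:
  R = 80.6 m^2, Q = 8
Formula: d_c = 0.141 * sqrt(Q * R)
Compute Q * R = 8 * 80.6 = 644.8
Compute sqrt(644.8) = 25.3929
d_c = 0.141 * 25.3929 = 3.58

3.58 m


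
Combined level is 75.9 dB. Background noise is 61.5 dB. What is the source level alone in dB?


Given values:
  L_total = 75.9 dB, L_bg = 61.5 dB
Formula: L_source = 10 * log10(10^(L_total/10) - 10^(L_bg/10))
Convert to linear:
  10^(75.9/10) = 38904514.4994
  10^(61.5/10) = 1412537.5446
Difference: 38904514.4994 - 1412537.5446 = 37491976.9548
L_source = 10 * log10(37491976.9548) = 75.74

75.74 dB


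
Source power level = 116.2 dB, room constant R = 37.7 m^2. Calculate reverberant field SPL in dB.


Given values:
  Lw = 116.2 dB, R = 37.7 m^2
Formula: SPL = Lw + 10 * log10(4 / R)
Compute 4 / R = 4 / 37.7 = 0.106101
Compute 10 * log10(0.106101) = -9.7428
SPL = 116.2 + (-9.7428) = 106.46

106.46 dB


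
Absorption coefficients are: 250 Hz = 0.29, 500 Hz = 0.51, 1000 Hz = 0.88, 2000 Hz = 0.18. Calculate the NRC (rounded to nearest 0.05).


Given values:
  a_250 = 0.29, a_500 = 0.51
  a_1000 = 0.88, a_2000 = 0.18
Formula: NRC = (a250 + a500 + a1000 + a2000) / 4
Sum = 0.29 + 0.51 + 0.88 + 0.18 = 1.86
NRC = 1.86 / 4 = 0.465
Rounded to nearest 0.05: 0.45

0.45


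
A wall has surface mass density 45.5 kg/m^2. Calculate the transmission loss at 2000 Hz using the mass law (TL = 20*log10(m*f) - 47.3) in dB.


Given values:
  m = 45.5 kg/m^2, f = 2000 Hz
Formula: TL = 20 * log10(m * f) - 47.3
Compute m * f = 45.5 * 2000 = 91000.0
Compute log10(91000.0) = 4.959041
Compute 20 * 4.959041 = 99.1808
TL = 99.1808 - 47.3 = 51.88

51.88 dB


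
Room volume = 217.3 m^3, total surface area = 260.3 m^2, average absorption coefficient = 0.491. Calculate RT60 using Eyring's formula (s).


Given values:
  V = 217.3 m^3, S = 260.3 m^2, alpha = 0.491
Formula: RT60 = 0.161 * V / (-S * ln(1 - alpha))
Compute ln(1 - 0.491) = ln(0.509) = -0.675307
Denominator: -260.3 * -0.675307 = 175.7824
Numerator: 0.161 * 217.3 = 34.9853
RT60 = 34.9853 / 175.7824 = 0.199

0.199 s


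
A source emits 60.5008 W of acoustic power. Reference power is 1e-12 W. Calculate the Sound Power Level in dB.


Given values:
  W = 60.5008 W
  W_ref = 1e-12 W
Formula: SWL = 10 * log10(W / W_ref)
Compute ratio: W / W_ref = 60500800000000
Compute log10: log10(60500800000000) = 13.781761
Multiply: SWL = 10 * 13.781761 = 137.82

137.82 dB


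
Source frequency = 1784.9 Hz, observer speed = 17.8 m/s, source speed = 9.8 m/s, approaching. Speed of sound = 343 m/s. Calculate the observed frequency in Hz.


Given values:
  f_s = 1784.9 Hz, v_o = 17.8 m/s, v_s = 9.8 m/s
  Direction: approaching
Formula: f_o = f_s * (c + v_o) / (c - v_s)
Numerator: c + v_o = 343 + 17.8 = 360.8
Denominator: c - v_s = 343 - 9.8 = 333.2
f_o = 1784.9 * 360.8 / 333.2 = 1932.75

1932.75 Hz


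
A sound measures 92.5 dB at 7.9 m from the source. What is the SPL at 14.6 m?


Given values:
  SPL1 = 92.5 dB, r1 = 7.9 m, r2 = 14.6 m
Formula: SPL2 = SPL1 - 20 * log10(r2 / r1)
Compute ratio: r2 / r1 = 14.6 / 7.9 = 1.8481
Compute log10: log10(1.8481) = 0.266725
Compute drop: 20 * 0.266725 = 5.3345
SPL2 = 92.5 - 5.3345 = 87.17

87.17 dB


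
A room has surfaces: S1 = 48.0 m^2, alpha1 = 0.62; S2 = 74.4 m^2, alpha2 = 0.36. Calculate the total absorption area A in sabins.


Given surfaces:
  Surface 1: 48.0 * 0.62 = 29.76
  Surface 2: 74.4 * 0.36 = 26.784
Formula: A = sum(Si * alpha_i)
A = 29.76 + 26.784
A = 56.54

56.54 sabins


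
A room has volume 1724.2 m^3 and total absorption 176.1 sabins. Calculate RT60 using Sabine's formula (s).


Given values:
  V = 1724.2 m^3
  A = 176.1 sabins
Formula: RT60 = 0.161 * V / A
Numerator: 0.161 * 1724.2 = 277.5962
RT60 = 277.5962 / 176.1 = 1.576

1.576 s


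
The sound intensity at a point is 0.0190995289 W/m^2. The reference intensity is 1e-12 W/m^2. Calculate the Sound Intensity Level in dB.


Given values:
  I = 0.0190995289 W/m^2
  I_ref = 1e-12 W/m^2
Formula: SIL = 10 * log10(I / I_ref)
Compute ratio: I / I_ref = 19099528900
Compute log10: log10(19099528900) = 10.281023
Multiply: SIL = 10 * 10.281023 = 102.81

102.81 dB


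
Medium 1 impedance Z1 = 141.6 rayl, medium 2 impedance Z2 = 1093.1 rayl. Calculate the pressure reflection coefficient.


Given values:
  Z1 = 141.6 rayl, Z2 = 1093.1 rayl
Formula: R = (Z2 - Z1) / (Z2 + Z1)
Numerator: Z2 - Z1 = 1093.1 - 141.6 = 951.5
Denominator: Z2 + Z1 = 1093.1 + 141.6 = 1234.7
R = 951.5 / 1234.7 = 0.7706

0.7706
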